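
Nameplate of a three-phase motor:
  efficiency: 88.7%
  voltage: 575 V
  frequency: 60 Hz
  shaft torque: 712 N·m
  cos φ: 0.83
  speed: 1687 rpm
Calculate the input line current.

172 A

ω = 2π×1687/60 = 176.7 rad/s; P_out = τω = 712 × 176.7 = 125810 W
P_in = P_out / η = 125810 / 0.887 = 141838 W
I_L = P_in / (√3·V_L·cosφ) = 141838 / (1.732 × 575 × 0.83) = 172 A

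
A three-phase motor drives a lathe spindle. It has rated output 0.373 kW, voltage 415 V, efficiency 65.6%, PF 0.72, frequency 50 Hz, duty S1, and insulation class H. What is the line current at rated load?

P_out = 0.373 kW = 373 W
P_in = P_out / η = 373 / 0.656 = 569 W
I_L = P_in / (√3·V_L·cosφ) = 569 / (1.732 × 415 × 0.72) = 1.1 A

1.1 A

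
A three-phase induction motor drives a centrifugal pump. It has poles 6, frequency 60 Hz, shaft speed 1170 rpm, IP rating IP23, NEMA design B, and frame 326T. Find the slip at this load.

2.50 %

n_s = 120f/p = 120×60/6 = 1200 rpm
s = (n_s − n)/n_s = (1200 − 1170)/1200 = 0.0250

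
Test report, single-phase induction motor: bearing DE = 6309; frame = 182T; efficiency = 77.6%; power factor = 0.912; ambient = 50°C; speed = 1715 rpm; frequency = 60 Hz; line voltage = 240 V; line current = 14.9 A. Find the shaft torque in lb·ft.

10.4 lb·ft

P_in = V·I·cosφ = 240 × 14.9 × 0.912 = 3261 W
P_out = η·P_in = 0.776 × 3261 = 2531 W
n = 1715 rpm
ω = 2π×1715/60 = 179.6 rad/s
τ = P_out/ω = 2531/179.6 = 14.09 N·m
In lb·ft: 14.09/1.356 = 10.4 lb·ft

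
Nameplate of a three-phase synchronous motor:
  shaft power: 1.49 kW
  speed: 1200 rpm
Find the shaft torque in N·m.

11.9 N·m

ω = 2π × 1200/60 = 125.7 rad/s
τ = P/ω = 1490/125.7 = 11.9 N·m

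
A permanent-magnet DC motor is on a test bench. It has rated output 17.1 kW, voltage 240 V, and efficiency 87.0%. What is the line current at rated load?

81.9 A

P_out = 17.1 kW = 17100 W
P_in = P_out / η = 17100 / 0.870 = 19655 W
I = P_in / V = 19655 / 240 = 81.9 A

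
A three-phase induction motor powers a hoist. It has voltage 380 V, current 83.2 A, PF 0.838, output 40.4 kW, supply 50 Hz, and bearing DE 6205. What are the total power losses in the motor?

P_in = √3·V·I·cosφ = 1.732×380×83.2×0.838 = 45888 W
P_out = 40400 W
Losses = P_in − P_out = 45888 − 40400 = 5488 W

5.49 kW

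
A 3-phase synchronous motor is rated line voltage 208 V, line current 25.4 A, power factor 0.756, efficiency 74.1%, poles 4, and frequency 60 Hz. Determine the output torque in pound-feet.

20.1 lb·ft

P_in = √3·V·I·cosφ = 1.732 × 208 × 25.4 × 0.756 = 6918 W
P_out = η·P_in = 0.741 × 6918 = 5126 W
n = n_s = 120×60/4 = 1800 rpm (synchronous)
ω = 2π×1800/60 = 188.5 rad/s
τ = P_out/ω = 5126/188.5 = 27.19 N·m
In lb·ft: 27.19/1.356 = 20.1 lb·ft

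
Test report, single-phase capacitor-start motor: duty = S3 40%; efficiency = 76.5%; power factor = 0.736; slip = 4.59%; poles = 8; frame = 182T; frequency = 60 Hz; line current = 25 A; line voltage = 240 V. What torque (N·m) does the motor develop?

37.6 N·m

P_in = V·I·cosφ = 240 × 25 × 0.736 = 4416 W
P_out = η·P_in = 0.765 × 4416 = 3378 W
n_s = 120×60/8 = 900 rpm; n = 900×(1−0.0459) = 859 rpm
ω = 2π×859/60 = 89.95 rad/s
τ = P_out/ω = 3378/89.95 = 37.6 N·m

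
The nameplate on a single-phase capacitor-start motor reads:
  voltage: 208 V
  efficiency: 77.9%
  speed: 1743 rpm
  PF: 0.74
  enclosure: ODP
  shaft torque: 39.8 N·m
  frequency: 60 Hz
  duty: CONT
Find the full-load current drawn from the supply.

ω = 2π×1743/60 = 182.5 rad/s; P_out = τω = 39.8 × 182.5 = 7264 W
P_in = P_out / η = 7264 / 0.779 = 9325 W
I = P_in / (V·cosφ) = 9325 / (208 × 0.74) = 60.6 A

60.6 A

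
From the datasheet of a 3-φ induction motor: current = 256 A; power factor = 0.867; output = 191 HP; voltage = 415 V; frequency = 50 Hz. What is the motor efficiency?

89.3 %

P_out = 191 × 746 = 142486 W
P_in = √3·V_L·I_L·cosφ = 1.732 × 415 × 256 × 0.867 = 159535 W
η = P_out / P_in = 142486 / 159535 = 0.893 = 89.3%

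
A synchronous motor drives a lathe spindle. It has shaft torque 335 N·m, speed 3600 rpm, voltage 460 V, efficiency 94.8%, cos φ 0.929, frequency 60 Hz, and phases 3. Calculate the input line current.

180 A

ω = 2π×3600/60 = 377 rad/s; P_out = τω = 335 × 377 = 126295 W
P_in = P_out / η = 126295 / 0.948 = 133223 W
I_L = P_in / (√3·V_L·cosφ) = 133223 / (1.732 × 460 × 0.929) = 180 A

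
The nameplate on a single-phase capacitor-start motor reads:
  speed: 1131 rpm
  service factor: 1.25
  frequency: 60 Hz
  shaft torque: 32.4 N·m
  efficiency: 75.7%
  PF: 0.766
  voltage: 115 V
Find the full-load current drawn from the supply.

57.5 A

ω = 2π×1131/60 = 118.4 rad/s; P_out = τω = 32.4 × 118.4 = 3836 W
P_in = P_out / η = 3836 / 0.757 = 5067 W
I = P_in / (V·cosφ) = 5067 / (115 × 0.766) = 57.5 A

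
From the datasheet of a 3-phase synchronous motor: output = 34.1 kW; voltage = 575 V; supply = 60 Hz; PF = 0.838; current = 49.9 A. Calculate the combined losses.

P_in = √3·V·I·cosφ = 1.732×575×49.9×0.838 = 41645 W
P_out = 34100 W
Losses = P_in − P_out = 41645 − 34100 = 7545 W

7.55 kW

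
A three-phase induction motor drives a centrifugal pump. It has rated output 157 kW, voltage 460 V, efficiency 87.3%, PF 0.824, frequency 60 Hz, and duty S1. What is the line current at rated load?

P_out = 157 kW = 157000 W
P_in = P_out / η = 157000 / 0.873 = 179840 W
I_L = P_in / (√3·V_L·cosφ) = 179840 / (1.732 × 460 × 0.824) = 274 A

274 A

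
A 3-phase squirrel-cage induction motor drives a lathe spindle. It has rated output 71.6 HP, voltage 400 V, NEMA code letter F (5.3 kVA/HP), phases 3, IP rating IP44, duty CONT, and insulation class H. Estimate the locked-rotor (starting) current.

548 A

S_LR = 5.3 × 71.6 = 379.48 kVA
I_LR = S_LR/(√3·V_L) = 379480/(1.732×400) = 548 A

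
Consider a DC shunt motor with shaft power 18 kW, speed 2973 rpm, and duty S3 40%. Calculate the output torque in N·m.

57.8 N·m

ω = 2π × 2973/60 = 311.3 rad/s
τ = P/ω = 18000/311.3 = 57.8 N·m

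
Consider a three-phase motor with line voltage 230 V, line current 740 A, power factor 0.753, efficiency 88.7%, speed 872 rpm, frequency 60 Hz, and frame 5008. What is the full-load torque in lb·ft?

P_in = √3·V·I·cosφ = 1.732 × 230 × 740 × 0.753 = 221974 W
P_out = η·P_in = 0.887 × 221974 = 196891 W
n = 872 rpm
ω = 2π×872/60 = 91.32 rad/s
τ = P_out/ω = 196891/91.32 = 2156 N·m
In lb·ft: 2156/1.356 = 1590 lb·ft

1590 lb·ft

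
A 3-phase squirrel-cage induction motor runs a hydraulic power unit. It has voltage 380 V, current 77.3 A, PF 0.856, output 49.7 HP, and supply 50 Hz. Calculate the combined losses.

P_in = √3·V·I·cosφ = 1.732×380×77.3×0.856 = 43550 W
P_out = 49.7×746 = 37076 W
Losses = P_in − P_out = 43550 − 37076 = 6474 W

6.47 kW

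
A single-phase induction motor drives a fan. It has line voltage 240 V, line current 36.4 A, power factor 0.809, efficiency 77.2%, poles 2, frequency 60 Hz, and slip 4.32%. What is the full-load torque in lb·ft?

11.2 lb·ft

P_in = V·I·cosφ = 240 × 36.4 × 0.809 = 7067 W
P_out = η·P_in = 0.772 × 7067 = 5456 W
n_s = 120×60/2 = 3600 rpm; n = 3600×(1−0.0432) = 3444 rpm
ω = 2π×3444/60 = 360.7 rad/s
τ = P_out/ω = 5456/360.7 = 15.13 N·m
In lb·ft: 15.13/1.356 = 11.2 lb·ft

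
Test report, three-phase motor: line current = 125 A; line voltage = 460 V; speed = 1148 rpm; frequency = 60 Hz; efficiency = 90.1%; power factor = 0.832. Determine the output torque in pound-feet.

458 lb·ft

P_in = √3·V·I·cosφ = 1.732 × 460 × 125 × 0.832 = 82859 W
P_out = η·P_in = 0.901 × 82859 = 74656 W
n = 1148 rpm
ω = 2π×1148/60 = 120.2 rad/s
τ = P_out/ω = 74656/120.2 = 621.1 N·m
In lb·ft: 621.1/1.356 = 458 lb·ft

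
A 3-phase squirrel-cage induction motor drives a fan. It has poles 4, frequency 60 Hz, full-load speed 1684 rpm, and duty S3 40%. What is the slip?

6.44 %

n_s = 120f/p = 120×60/4 = 1800 rpm
s = (n_s − n)/n_s = (1800 − 1684)/1800 = 0.0644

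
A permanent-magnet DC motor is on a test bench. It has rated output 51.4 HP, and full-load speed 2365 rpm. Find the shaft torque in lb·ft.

P_out = 51.4 × 746 = 38344 W
ω = 2π × 2365/60 = 247.7 rad/s
τ = P_out/ω = 38344/247.7 = 154.8 N·m
In lb·ft: 154.8/1.356 = 114 lb·ft

114 lb·ft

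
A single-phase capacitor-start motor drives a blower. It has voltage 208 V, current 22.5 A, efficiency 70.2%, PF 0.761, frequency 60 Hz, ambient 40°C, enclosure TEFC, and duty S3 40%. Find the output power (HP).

3.35 HP

P_in = V·I·cosφ = 208 × 22.5 × 0.761 = 3561 W
P_out = η·P_in = 0.702 × 3561 = 2500 W
= 2500/746 = 3.35 HP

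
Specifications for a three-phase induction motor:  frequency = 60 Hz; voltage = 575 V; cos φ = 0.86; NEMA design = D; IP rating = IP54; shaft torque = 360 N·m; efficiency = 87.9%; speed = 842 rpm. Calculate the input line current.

ω = 2π×842/60 = 88.17 rad/s; P_out = τω = 360 × 88.17 = 31741 W
P_in = P_out / η = 31741 / 0.879 = 36110 W
I_L = P_in / (√3·V_L·cosφ) = 36110 / (1.732 × 575 × 0.86) = 42.2 A

42.2 A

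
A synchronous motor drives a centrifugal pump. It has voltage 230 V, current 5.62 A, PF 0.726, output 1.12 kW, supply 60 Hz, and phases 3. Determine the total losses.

P_in = √3·V·I·cosφ = 1.732×230×5.62×0.726 = 1625 W
P_out = 1120 W
Losses = P_in − P_out = 1625 − 1120 = 505 W

505 W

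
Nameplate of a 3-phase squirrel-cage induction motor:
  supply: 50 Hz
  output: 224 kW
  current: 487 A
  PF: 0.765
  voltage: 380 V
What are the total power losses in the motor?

21200 W

P_in = √3·V·I·cosφ = 1.732×380×487×0.765 = 245201 W
P_out = 224000 W
Losses = P_in − P_out = 245201 − 224000 = 21201 W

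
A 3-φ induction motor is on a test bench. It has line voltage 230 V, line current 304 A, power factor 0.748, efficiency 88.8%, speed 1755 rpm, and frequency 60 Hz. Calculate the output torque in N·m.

438 N·m

P_in = √3·V·I·cosφ = 1.732 × 230 × 304 × 0.748 = 90584 W
P_out = η·P_in = 0.888 × 90584 = 80439 W
n = 1755 rpm
ω = 2π×1755/60 = 183.8 rad/s
τ = P_out/ω = 80439/183.8 = 438 N·m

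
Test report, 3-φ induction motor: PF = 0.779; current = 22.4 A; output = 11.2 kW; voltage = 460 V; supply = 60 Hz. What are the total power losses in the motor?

2700 W

P_in = √3·V·I·cosφ = 1.732×460×22.4×0.779 = 13902 W
P_out = 11200 W
Losses = P_in − P_out = 13902 − 11200 = 2702 W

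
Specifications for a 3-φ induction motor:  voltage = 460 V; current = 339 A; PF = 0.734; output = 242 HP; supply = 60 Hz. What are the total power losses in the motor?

P_in = √3·V·I·cosφ = 1.732×460×339×0.734 = 198245 W
P_out = 242×746 = 180532 W
Losses = P_in − P_out = 198245 − 180532 = 17713 W

17700 W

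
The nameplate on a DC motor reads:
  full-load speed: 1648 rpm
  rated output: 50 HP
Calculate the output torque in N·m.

P_out = 50 × 746 = 37300 W
ω = 2π × 1648/60 = 172.6 rad/s
τ = P_out/ω = 37300/172.6 = 216 N·m

216 N·m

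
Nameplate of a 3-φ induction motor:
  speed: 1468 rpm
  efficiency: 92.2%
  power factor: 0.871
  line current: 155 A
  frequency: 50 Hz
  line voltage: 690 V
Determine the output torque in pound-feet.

714 lb·ft

P_in = √3·V·I·cosφ = 1.732 × 690 × 155 × 0.871 = 161342 W
P_out = η·P_in = 0.922 × 161342 = 148757 W
n = 1468 rpm
ω = 2π×1468/60 = 153.7 rad/s
τ = P_out/ω = 148757/153.7 = 967.8 N·m
In lb·ft: 967.8/1.356 = 714 lb·ft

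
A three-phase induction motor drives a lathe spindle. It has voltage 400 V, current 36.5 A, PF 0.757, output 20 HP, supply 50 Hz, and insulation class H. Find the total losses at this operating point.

4220 W

P_in = √3·V·I·cosφ = 1.732×400×36.5×0.757 = 19142 W
P_out = 20×746 = 14920 W
Losses = P_in − P_out = 19142 − 14920 = 4222 W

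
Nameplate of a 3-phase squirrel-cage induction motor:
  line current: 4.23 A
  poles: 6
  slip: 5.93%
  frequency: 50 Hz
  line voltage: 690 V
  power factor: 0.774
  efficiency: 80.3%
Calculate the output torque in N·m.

P_in = √3·V·I·cosφ = 1.732 × 690 × 4.23 × 0.774 = 3913 W
P_out = η·P_in = 0.803 × 3913 = 3142 W
n_s = 120×50/6 = 1000 rpm; n = 1000×(1−0.0593) = 941 rpm
ω = 2π×941/60 = 98.54 rad/s
τ = P_out/ω = 3142/98.54 = 31.9 N·m

31.9 N·m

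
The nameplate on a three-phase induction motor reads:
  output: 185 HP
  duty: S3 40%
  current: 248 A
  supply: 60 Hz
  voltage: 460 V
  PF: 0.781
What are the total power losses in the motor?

16.3 kW

P_in = √3·V·I·cosφ = 1.732×460×248×0.781 = 154315 W
P_out = 185×746 = 138010 W
Losses = P_in − P_out = 154315 − 138010 = 16305 W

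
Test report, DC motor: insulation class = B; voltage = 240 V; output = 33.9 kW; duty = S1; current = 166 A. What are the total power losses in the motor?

5940 W

P_in = V·I = 240×166 = 39840 W
P_out = 33900 W
Losses = P_in − P_out = 39840 − 33900 = 5940 W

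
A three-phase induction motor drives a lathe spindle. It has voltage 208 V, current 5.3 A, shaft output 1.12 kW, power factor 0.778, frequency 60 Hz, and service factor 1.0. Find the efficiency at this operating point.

P_out = 1.12 kW = 1120 W
P_in = √3·V_L·I_L·cosφ = 1.732 × 208 × 5.3 × 0.778 = 1485 W
η = P_out / P_in = 1120 / 1485 = 0.754 = 75.4%

75.4 %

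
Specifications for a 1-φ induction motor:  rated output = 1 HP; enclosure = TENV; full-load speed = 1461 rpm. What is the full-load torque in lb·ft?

3.6 lb·ft

P_out = 1 × 746 = 746 W
ω = 2π × 1461/60 = 153 rad/s
τ = P_out/ω = 746/153 = 4.876 N·m
In lb·ft: 4.876/1.356 = 3.6 lb·ft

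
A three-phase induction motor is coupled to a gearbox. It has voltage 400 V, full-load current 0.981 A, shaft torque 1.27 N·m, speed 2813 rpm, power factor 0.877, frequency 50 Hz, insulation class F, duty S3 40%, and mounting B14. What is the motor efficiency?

ω = 2π × 2813/60 = 294.6 rad/s; P_out = τω = 1.27 × 294.6 = 374 W
P_in = √3·V_L·I_L·cosφ = 1.732 × 400 × 0.981 × 0.877 = 596 W
η = P_out / P_in = 374 / 596 = 0.628 = 62.8%

62.8 %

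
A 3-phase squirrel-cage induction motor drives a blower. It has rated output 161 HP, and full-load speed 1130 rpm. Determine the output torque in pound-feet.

749 lb·ft

P_out = 161 × 746 = 120106 W
ω = 2π × 1130/60 = 118.3 rad/s
τ = P_out/ω = 120106/118.3 = 1015 N·m
In lb·ft: 1015/1.356 = 749 lb·ft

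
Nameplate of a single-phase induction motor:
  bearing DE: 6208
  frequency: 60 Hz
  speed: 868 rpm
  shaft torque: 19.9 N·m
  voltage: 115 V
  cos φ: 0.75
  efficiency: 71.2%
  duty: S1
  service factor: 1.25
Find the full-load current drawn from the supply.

ω = 2π×868/60 = 90.9 rad/s; P_out = τω = 19.9 × 90.9 = 1809 W
P_in = P_out / η = 1809 / 0.712 = 2541 W
I = P_in / (V·cosφ) = 2541 / (115 × 0.75) = 29.5 A

29.5 A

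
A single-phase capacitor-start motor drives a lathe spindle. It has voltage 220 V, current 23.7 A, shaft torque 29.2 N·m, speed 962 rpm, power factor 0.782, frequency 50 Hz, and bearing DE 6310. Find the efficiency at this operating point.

ω = 2π × 962/60 = 100.7 rad/s; P_out = τω = 29.2 × 100.7 = 2940 W
P_in = V·I·cosφ = 220 × 23.7 × 0.782 = 4077 W
η = P_out / P_in = 2940 / 4077 = 0.721 = 72.1%

72.1 %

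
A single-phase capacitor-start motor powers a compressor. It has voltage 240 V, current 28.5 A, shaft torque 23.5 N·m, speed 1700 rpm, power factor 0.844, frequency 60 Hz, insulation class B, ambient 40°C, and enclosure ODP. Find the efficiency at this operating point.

ω = 2π × 1700/60 = 178 rad/s; P_out = τω = 23.5 × 178 = 4183 W
P_in = V·I·cosφ = 240 × 28.5 × 0.844 = 5773 W
η = P_out / P_in = 4183 / 5773 = 0.725 = 72.5%

72.5 %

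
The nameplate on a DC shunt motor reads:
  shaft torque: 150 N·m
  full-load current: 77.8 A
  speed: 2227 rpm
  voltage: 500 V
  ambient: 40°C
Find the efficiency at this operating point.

ω = 2π × 2227/60 = 233.2 rad/s; P_out = τω = 150 × 233.2 = 34980 W
P_in = V·I = 500 × 77.8 = 38900 W
η = P_out / P_in = 34980 / 38900 = 0.899 = 89.9%

89.9 %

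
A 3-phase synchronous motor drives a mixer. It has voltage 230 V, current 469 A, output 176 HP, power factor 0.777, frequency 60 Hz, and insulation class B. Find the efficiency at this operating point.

90.4 %

P_out = 176 × 746 = 131296 W
P_in = √3·V_L·I_L·cosφ = 1.732 × 230 × 469 × 0.777 = 145168 W
η = P_out / P_in = 131296 / 145168 = 0.904 = 90.4%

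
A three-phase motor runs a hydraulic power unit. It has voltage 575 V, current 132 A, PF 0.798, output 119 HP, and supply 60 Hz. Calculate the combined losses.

16.1 kW

P_in = √3·V·I·cosφ = 1.732×575×132×0.798 = 104904 W
P_out = 119×746 = 88774 W
Losses = P_in − P_out = 104904 − 88774 = 16130 W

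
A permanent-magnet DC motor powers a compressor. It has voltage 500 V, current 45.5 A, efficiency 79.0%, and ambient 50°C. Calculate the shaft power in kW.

18 kW

P_in = V·I = 500 × 45.5 = 22750 W
P_out = η·P_in = 0.79 × 22750 = 17973 W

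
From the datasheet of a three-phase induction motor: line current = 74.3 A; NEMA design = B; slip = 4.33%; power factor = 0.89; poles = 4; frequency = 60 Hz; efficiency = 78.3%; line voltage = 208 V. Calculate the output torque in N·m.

P_in = √3·V·I·cosφ = 1.732 × 208 × 74.3 × 0.89 = 23823 W
P_out = η·P_in = 0.783 × 23823 = 18653 W
n_s = 120×60/4 = 1800 rpm; n = 1800×(1−0.0433) = 1722 rpm
ω = 2π×1722/60 = 180.3 rad/s
τ = P_out/ω = 18653/180.3 = 103 N·m

103 N·m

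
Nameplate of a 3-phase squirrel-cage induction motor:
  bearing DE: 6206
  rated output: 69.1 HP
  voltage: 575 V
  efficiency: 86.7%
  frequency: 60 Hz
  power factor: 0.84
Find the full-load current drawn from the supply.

P_out = 69.1 × 746 = 51549 W
P_in = P_out / η = 51549 / 0.867 = 59457 W
I_L = P_in / (√3·V_L·cosφ) = 59457 / (1.732 × 575 × 0.84) = 71.1 A

71.1 A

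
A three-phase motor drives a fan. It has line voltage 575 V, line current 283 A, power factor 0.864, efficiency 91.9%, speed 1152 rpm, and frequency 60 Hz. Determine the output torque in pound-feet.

1370 lb·ft

P_in = √3·V·I·cosφ = 1.732 × 575 × 283 × 0.864 = 243510 W
P_out = η·P_in = 0.919 × 243510 = 223786 W
n = 1152 rpm
ω = 2π×1152/60 = 120.6 rad/s
τ = P_out/ω = 223786/120.6 = 1856 N·m
In lb·ft: 1856/1.356 = 1370 lb·ft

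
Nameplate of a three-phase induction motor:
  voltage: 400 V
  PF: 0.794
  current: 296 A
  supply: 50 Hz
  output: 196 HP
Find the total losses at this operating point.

16.6 kW

P_in = √3·V·I·cosφ = 1.732×400×296×0.794 = 162825 W
P_out = 196×746 = 146216 W
Losses = P_in − P_out = 162825 − 146216 = 16609 W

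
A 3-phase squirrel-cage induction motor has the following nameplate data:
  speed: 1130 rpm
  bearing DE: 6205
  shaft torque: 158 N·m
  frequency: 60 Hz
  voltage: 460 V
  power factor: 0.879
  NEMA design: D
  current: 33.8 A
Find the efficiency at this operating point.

ω = 2π × 1130/60 = 118.3 rad/s; P_out = τω = 158 × 118.3 = 18691 W
P_in = √3·V_L·I_L·cosφ = 1.732 × 460 × 33.8 × 0.879 = 23671 W
η = P_out / P_in = 18691 / 23671 = 0.790 = 79.0%

79.0 %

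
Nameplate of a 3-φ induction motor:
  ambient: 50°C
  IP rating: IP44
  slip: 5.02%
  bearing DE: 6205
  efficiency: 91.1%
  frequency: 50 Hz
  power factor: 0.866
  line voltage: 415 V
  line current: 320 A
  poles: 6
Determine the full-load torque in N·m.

P_in = √3·V·I·cosφ = 1.732 × 415 × 320 × 0.866 = 199188 W
P_out = η·P_in = 0.911 × 199188 = 181460 W
n_s = 120×50/6 = 1000 rpm; n = 1000×(1−0.0502) = 950 rpm
ω = 2π×950/60 = 99.48 rad/s
τ = P_out/ω = 181460/99.48 = 1820 N·m

1820 N·m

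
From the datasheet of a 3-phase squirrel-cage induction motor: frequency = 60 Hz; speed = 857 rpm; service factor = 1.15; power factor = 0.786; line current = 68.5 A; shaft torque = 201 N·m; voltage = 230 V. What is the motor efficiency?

ω = 2π × 857/60 = 89.74 rad/s; P_out = τω = 201 × 89.74 = 18038 W
P_in = √3·V_L·I_L·cosφ = 1.732 × 230 × 68.5 × 0.786 = 21448 W
η = P_out / P_in = 18038 / 21448 = 0.841 = 84.1%

84.1 %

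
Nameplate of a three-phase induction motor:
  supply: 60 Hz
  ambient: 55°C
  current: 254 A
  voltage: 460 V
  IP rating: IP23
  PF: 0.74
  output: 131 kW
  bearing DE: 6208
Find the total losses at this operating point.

P_in = √3·V·I·cosφ = 1.732×460×254×0.74 = 149751 W
P_out = 131000 W
Losses = P_in − P_out = 149751 − 131000 = 18751 W

18.8 kW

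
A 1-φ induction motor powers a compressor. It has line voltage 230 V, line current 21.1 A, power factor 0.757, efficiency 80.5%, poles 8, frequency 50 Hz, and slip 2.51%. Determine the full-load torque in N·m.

P_in = V·I·cosφ = 230 × 21.1 × 0.757 = 3674 W
P_out = η·P_in = 0.805 × 3674 = 2958 W
n_s = 120×50/8 = 750 rpm; n = 750×(1−0.0251) = 731 rpm
ω = 2π×731/60 = 76.55 rad/s
τ = P_out/ω = 2958/76.55 = 38.6 N·m

38.6 N·m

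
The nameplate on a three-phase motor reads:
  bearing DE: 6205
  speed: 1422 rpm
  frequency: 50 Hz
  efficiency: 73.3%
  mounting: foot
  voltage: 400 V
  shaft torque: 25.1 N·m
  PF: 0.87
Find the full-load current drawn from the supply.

8.46 A

ω = 2π×1422/60 = 148.9 rad/s; P_out = τω = 25.1 × 148.9 = 3737 W
P_in = P_out / η = 3737 / 0.733 = 5098 W
I_L = P_in / (√3·V_L·cosφ) = 5098 / (1.732 × 400 × 0.87) = 8.46 A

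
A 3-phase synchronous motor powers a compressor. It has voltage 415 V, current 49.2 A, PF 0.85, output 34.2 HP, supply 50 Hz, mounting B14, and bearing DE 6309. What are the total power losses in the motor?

4550 W

P_in = √3·V·I·cosφ = 1.732×415×49.2×0.85 = 30059 W
P_out = 34.2×746 = 25513 W
Losses = P_in − P_out = 30059 − 25513 = 4546 W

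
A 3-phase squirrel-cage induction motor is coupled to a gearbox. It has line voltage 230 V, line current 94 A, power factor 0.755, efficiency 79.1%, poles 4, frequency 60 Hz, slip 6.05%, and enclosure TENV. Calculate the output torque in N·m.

P_in = √3·V·I·cosφ = 1.732 × 230 × 94 × 0.755 = 28272 W
P_out = η·P_in = 0.791 × 28272 = 22363 W
n_s = 120×60/4 = 1800 rpm; n = 1800×(1−0.0605) = 1691 rpm
ω = 2π×1691/60 = 177.1 rad/s
τ = P_out/ω = 22363/177.1 = 126 N·m

126 N·m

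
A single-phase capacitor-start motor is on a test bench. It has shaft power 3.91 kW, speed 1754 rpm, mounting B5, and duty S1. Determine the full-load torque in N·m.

ω = 2π × 1754/60 = 183.7 rad/s
τ = P/ω = 3910/183.7 = 21.3 N·m

21.3 N·m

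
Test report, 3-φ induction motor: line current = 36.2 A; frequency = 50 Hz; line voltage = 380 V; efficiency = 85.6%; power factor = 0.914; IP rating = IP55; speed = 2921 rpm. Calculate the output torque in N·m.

P_in = √3·V·I·cosφ = 1.732 × 380 × 36.2 × 0.914 = 21776 W
P_out = η·P_in = 0.856 × 21776 = 18640 W
n = 2921 rpm
ω = 2π×2921/60 = 305.9 rad/s
τ = P_out/ω = 18640/305.9 = 60.9 N·m

60.9 N·m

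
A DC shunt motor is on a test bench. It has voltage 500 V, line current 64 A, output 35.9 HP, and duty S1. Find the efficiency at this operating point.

83.7 %

P_out = 35.9 × 746 = 26781 W
P_in = V·I = 500 × 64 = 32000 W
η = P_out / P_in = 26781 / 32000 = 0.837 = 83.7%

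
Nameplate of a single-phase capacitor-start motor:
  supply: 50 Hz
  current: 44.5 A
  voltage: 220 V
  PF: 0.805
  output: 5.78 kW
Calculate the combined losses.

2100 W

P_in = V·I·cosφ = 220×44.5×0.805 = 7881 W
P_out = 5780 W
Losses = P_in − P_out = 7881 − 5780 = 2101 W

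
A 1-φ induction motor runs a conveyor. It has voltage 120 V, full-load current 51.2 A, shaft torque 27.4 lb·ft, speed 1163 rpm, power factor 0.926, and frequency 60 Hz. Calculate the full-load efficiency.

79.5 %

τ = 27.4 lb·ft × 1.356 = 37.15 N·m
ω = 2π × 1163/60 = 121.8 rad/s; P_out = τω = 37.15 × 121.8 = 4525 W
P_in = V·I·cosφ = 120 × 51.2 × 0.926 = 5689 W
η = P_out / P_in = 4525 / 5689 = 0.795 = 79.5%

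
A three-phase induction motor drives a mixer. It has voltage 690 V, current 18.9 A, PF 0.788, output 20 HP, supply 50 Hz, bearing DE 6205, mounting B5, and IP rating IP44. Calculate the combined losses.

P_in = √3·V·I·cosφ = 1.732×690×18.9×0.788 = 17799 W
P_out = 20×746 = 14920 W
Losses = P_in − P_out = 17799 − 14920 = 2879 W

2.88 kW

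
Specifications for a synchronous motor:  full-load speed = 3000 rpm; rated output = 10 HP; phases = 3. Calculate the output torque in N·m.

23.7 N·m

P_out = 10 × 746 = 7460 W
ω = 2π × 3000/60 = 314.2 rad/s
τ = P_out/ω = 7460/314.2 = 23.7 N·m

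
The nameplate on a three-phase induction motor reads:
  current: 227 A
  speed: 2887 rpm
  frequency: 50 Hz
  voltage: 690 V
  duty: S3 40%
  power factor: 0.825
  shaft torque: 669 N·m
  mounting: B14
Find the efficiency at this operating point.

90.4 %

ω = 2π × 2887/60 = 302.3 rad/s; P_out = τω = 669 × 302.3 = 202239 W
P_in = √3·V_L·I_L·cosφ = 1.732 × 690 × 227 × 0.825 = 223809 W
η = P_out / P_in = 202239 / 223809 = 0.904 = 90.4%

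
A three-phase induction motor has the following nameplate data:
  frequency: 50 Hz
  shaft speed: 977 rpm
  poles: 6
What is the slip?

n_s = 120f/p = 120×50/6 = 1000 rpm
s = (n_s − n)/n_s = (1000 − 977)/1000 = 0.0230

2.30 %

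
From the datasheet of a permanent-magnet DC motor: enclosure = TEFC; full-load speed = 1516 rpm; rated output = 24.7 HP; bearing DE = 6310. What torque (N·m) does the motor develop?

116 N·m

P_out = 24.7 × 746 = 18426 W
ω = 2π × 1516/60 = 158.8 rad/s
τ = P_out/ω = 18426/158.8 = 116 N·m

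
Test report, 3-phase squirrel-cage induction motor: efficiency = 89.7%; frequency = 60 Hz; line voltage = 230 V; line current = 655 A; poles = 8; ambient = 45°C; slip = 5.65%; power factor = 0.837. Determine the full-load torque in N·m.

2200 N·m

P_in = √3·V·I·cosφ = 1.732 × 230 × 655 × 0.837 = 218395 W
P_out = η·P_in = 0.897 × 218395 = 195900 W
n_s = 120×60/8 = 900 rpm; n = 900×(1−0.0565) = 849 rpm
ω = 2π×849/60 = 88.91 rad/s
τ = P_out/ω = 195900/88.91 = 2200 N·m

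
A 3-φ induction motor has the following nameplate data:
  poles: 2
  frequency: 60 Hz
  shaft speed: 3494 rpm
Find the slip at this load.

n_s = 120f/p = 120×60/2 = 3600 rpm
s = (n_s − n)/n_s = (3600 − 3494)/3600 = 0.0294

2.9 %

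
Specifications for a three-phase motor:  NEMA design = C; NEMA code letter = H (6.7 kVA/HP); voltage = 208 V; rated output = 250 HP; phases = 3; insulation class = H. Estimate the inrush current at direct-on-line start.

S_LR = 6.7 × 250 = 1675 kVA
I_LR = S_LR/(√3·V_L) = 1675000/(1.732×208) = 4650 A

4650 A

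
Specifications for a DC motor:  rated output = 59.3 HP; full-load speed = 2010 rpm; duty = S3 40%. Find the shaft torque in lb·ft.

P_out = 59.3 × 746 = 44238 W
ω = 2π × 2010/60 = 210.5 rad/s
τ = P_out/ω = 44238/210.5 = 210.2 N·m
In lb·ft: 210.2/1.356 = 155 lb·ft

155 lb·ft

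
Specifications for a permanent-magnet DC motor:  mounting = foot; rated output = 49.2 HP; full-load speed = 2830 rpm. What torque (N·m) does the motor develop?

124 N·m

P_out = 49.2 × 746 = 36703 W
ω = 2π × 2830/60 = 296.4 rad/s
τ = P_out/ω = 36703/296.4 = 124 N·m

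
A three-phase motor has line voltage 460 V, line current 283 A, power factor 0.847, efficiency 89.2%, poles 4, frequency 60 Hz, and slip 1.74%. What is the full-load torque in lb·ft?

678 lb·ft

P_in = √3·V·I·cosφ = 1.732 × 460 × 283 × 0.847 = 190975 W
P_out = η·P_in = 0.892 × 190975 = 170350 W
n_s = 120×60/4 = 1800 rpm; n = 1800×(1−0.0174) = 1769 rpm
ω = 2π×1769/60 = 185.2 rad/s
τ = P_out/ω = 170350/185.2 = 919.8 N·m
In lb·ft: 919.8/1.356 = 678 lb·ft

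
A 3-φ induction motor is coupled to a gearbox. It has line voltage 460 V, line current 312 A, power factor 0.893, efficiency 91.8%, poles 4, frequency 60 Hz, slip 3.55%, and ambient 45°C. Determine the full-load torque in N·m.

1120 N·m

P_in = √3·V·I·cosφ = 1.732 × 460 × 312 × 0.893 = 221979 W
P_out = η·P_in = 0.918 × 221979 = 203777 W
n_s = 120×60/4 = 1800 rpm; n = 1800×(1−0.0355) = 1736 rpm
ω = 2π×1736/60 = 181.8 rad/s
τ = P_out/ω = 203777/181.8 = 1120 N·m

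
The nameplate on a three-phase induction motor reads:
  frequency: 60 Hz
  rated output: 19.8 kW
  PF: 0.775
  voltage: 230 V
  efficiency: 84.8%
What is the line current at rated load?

75.6 A

P_out = 19.8 kW = 19800 W
P_in = P_out / η = 19800 / 0.848 = 23349 W
I_L = P_in / (√3·V_L·cosφ) = 23349 / (1.732 × 230 × 0.775) = 75.6 A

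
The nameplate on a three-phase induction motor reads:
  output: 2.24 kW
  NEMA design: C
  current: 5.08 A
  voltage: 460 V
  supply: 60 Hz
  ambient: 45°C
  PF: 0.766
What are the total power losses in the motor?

P_in = √3·V·I·cosφ = 1.732×460×5.08×0.766 = 3100 W
P_out = 2240 W
Losses = P_in − P_out = 3100 − 2240 = 860 W

860 W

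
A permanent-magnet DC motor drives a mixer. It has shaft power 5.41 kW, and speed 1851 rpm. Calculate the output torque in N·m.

ω = 2π × 1851/60 = 193.8 rad/s
τ = P/ω = 5410/193.8 = 27.9 N·m

27.9 N·m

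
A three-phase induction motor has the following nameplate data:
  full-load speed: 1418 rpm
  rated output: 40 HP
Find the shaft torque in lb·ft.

P_out = 40 × 746 = 29840 W
ω = 2π × 1418/60 = 148.5 rad/s
τ = P_out/ω = 29840/148.5 = 200.9 N·m
In lb·ft: 200.9/1.356 = 148 lb·ft

148 lb·ft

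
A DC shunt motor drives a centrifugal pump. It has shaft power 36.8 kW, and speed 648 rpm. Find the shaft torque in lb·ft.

400 lb·ft

ω = 2π × 648/60 = 67.86 rad/s
τ = P/ω = 36800/67.86 = 542.3 N·m
In lb·ft: 542.3/1.356 = 400 lb·ft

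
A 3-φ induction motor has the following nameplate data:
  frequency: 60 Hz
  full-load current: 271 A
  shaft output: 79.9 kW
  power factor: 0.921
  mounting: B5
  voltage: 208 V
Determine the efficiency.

88.9 %

P_out = 79.9 kW = 79900 W
P_in = √3·V_L·I_L·cosφ = 1.732 × 208 × 271 × 0.921 = 89917 W
η = P_out / P_in = 79900 / 89917 = 0.889 = 88.9%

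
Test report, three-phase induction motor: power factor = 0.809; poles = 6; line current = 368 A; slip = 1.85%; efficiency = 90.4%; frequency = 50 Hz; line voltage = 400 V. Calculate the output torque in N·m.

P_in = √3·V·I·cosφ = 1.732 × 400 × 368 × 0.809 = 206255 W
P_out = η·P_in = 0.904 × 206255 = 186455 W
n_s = 120×50/6 = 1000 rpm; n = 1000×(1−0.0185) = 982 rpm
ω = 2π×982/60 = 102.8 rad/s
τ = P_out/ω = 186455/102.8 = 1810 N·m

1810 N·m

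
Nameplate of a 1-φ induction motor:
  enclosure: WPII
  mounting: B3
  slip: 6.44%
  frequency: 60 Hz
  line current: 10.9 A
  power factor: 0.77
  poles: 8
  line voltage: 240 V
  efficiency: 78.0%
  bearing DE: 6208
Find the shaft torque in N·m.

17.8 N·m

P_in = V·I·cosφ = 240 × 10.9 × 0.77 = 2014 W
P_out = η·P_in = 0.78 × 2014 = 1571 W
n_s = 120×60/8 = 900 rpm; n = 900×(1−0.0644) = 842 rpm
ω = 2π×842/60 = 88.17 rad/s
τ = P_out/ω = 1571/88.17 = 17.8 N·m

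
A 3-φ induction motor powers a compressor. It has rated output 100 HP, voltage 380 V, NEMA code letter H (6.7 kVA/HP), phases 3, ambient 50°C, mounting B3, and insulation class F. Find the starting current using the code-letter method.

S_LR = 6.7 × 100 = 670 kVA
I_LR = S_LR/(√3·V_L) = 670000/(1.732×380) = 1020 A

1020 A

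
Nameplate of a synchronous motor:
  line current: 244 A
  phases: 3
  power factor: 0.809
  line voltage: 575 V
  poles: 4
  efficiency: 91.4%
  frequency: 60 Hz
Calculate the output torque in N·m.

P_in = √3·V·I·cosφ = 1.732 × 575 × 244 × 0.809 = 196587 W
P_out = η·P_in = 0.914 × 196587 = 179681 W
n = n_s = 120×60/4 = 1800 rpm (synchronous)
ω = 2π×1800/60 = 188.5 rad/s
τ = P_out/ω = 179681/188.5 = 953 N·m

953 N·m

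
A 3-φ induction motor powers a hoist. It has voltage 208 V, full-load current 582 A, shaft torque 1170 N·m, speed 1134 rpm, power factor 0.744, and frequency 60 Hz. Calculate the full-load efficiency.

89.1 %

ω = 2π × 1134/60 = 118.8 rad/s; P_out = τω = 1170 × 118.8 = 138996 W
P_in = √3·V_L·I_L·cosφ = 1.732 × 208 × 582 × 0.744 = 155994 W
η = P_out / P_in = 138996 / 155994 = 0.891 = 89.1%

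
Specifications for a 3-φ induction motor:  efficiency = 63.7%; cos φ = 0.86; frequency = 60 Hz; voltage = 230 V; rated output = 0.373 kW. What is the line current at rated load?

1.71 A

P_out = 0.373 kW = 373 W
P_in = P_out / η = 373 / 0.637 = 586 W
I_L = P_in / (√3·V_L·cosφ) = 586 / (1.732 × 230 × 0.86) = 1.71 A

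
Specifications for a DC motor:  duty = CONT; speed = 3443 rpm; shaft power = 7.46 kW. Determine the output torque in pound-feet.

15.3 lb·ft

ω = 2π × 3443/60 = 360.6 rad/s
τ = P/ω = 7460/360.6 = 20.69 N·m
In lb·ft: 20.69/1.356 = 15.3 lb·ft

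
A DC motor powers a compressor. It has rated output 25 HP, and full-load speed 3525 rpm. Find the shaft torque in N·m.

50.5 N·m

P_out = 25 × 746 = 18650 W
ω = 2π × 3525/60 = 369.1 rad/s
τ = P_out/ω = 18650/369.1 = 50.5 N·m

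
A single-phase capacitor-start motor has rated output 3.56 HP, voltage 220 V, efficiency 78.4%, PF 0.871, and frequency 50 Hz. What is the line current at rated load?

17.7 A

P_out = 3.56 × 746 = 2656 W
P_in = P_out / η = 2656 / 0.784 = 3388 W
I = P_in / (V·cosφ) = 3388 / (220 × 0.871) = 17.7 A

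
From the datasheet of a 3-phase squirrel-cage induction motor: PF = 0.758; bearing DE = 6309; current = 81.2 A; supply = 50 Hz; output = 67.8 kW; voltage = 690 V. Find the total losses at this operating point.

5760 W

P_in = √3·V·I·cosφ = 1.732×690×81.2×0.758 = 73557 W
P_out = 67800 W
Losses = P_in − P_out = 73557 − 67800 = 5757 W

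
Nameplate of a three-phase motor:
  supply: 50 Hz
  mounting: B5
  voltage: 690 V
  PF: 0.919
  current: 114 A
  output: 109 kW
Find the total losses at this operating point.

P_in = √3·V·I·cosφ = 1.732×690×114×0.919 = 125204 W
P_out = 109000 W
Losses = P_in − P_out = 125204 − 109000 = 16204 W

16.2 kW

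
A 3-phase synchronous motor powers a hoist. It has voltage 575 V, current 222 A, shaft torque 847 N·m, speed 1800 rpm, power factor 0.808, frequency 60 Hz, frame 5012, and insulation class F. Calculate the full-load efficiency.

89.4 %

ω = 2π × 1800/60 = 188.5 rad/s; P_out = τω = 847 × 188.5 = 159660 W
P_in = √3·V_L·I_L·cosφ = 1.732 × 575 × 222 × 0.808 = 178641 W
η = P_out / P_in = 159660 / 178641 = 0.894 = 89.4%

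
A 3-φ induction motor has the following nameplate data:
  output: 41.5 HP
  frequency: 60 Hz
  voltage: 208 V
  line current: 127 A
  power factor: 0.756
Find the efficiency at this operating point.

P_out = 41.5 × 746 = 30959 W
P_in = √3·V_L·I_L·cosφ = 1.732 × 208 × 127 × 0.756 = 34589 W
η = P_out / P_in = 30959 / 34589 = 0.895 = 89.5%

89.5 %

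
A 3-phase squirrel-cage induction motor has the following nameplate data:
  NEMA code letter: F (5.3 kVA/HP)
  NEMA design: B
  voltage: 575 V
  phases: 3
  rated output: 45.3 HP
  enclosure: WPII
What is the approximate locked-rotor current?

241 A

S_LR = 5.3 × 45.3 = 240.09 kVA
I_LR = S_LR/(√3·V_L) = 240090/(1.732×575) = 241 A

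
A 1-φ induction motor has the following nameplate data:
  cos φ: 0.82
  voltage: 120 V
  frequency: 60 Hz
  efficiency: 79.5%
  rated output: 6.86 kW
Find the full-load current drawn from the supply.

87.7 A

P_out = 6.86 kW = 6860 W
P_in = P_out / η = 6860 / 0.795 = 8629 W
I = P_in / (V·cosφ) = 8629 / (120 × 0.82) = 87.7 A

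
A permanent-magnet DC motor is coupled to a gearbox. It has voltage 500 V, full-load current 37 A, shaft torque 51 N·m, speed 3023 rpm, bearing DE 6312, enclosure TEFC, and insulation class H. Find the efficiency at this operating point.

87.3 %

ω = 2π × 3023/60 = 316.6 rad/s; P_out = τω = 51 × 316.6 = 16147 W
P_in = V·I = 500 × 37 = 18500 W
η = P_out / P_in = 16147 / 18500 = 0.873 = 87.3%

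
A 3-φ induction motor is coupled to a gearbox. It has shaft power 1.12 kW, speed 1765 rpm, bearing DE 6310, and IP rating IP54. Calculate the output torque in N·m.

ω = 2π × 1765/60 = 184.8 rad/s
τ = P/ω = 1120/184.8 = 6.06 N·m

6.06 N·m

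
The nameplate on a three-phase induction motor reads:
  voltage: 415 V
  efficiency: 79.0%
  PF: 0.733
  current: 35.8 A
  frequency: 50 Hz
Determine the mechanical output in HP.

P_in = √3·V·I·cosφ = 1.732 × 415 × 35.8 × 0.733 = 18862 W
P_out = η·P_in = 0.79 × 18862 = 14901 W
= 14901/746 = 20 HP

20 HP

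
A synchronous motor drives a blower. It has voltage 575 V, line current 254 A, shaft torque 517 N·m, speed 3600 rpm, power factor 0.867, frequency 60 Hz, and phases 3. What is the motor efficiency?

88.9 %

ω = 2π × 3600/60 = 377 rad/s; P_out = τω = 517 × 377 = 194909 W
P_in = √3·V_L·I_L·cosφ = 1.732 × 575 × 254 × 0.867 = 219315 W
η = P_out / P_in = 194909 / 219315 = 0.889 = 88.9%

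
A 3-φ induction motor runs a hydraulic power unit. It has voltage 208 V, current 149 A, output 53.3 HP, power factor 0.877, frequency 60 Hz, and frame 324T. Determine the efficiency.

P_out = 53.3 × 746 = 39762 W
P_in = √3·V_L·I_L·cosφ = 1.732 × 208 × 149 × 0.877 = 47076 W
η = P_out / P_in = 39762 / 47076 = 0.845 = 84.5%

84.5 %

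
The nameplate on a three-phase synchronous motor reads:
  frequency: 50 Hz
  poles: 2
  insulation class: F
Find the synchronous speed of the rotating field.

3000 rpm

n_s = 120f/p = 120×50/2 = 3000 rpm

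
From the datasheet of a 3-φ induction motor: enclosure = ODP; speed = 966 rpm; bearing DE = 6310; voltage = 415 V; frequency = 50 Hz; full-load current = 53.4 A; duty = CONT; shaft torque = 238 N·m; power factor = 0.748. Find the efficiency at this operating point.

83.9 %

ω = 2π × 966/60 = 101.2 rad/s; P_out = τω = 238 × 101.2 = 24086 W
P_in = √3·V_L·I_L·cosφ = 1.732 × 415 × 53.4 × 0.748 = 28710 W
η = P_out / P_in = 24086 / 28710 = 0.839 = 83.9%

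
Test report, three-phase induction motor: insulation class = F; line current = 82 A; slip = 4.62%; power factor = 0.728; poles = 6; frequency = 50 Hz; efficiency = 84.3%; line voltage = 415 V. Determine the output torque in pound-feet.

P_in = √3·V·I·cosφ = 1.732 × 415 × 82 × 0.728 = 42908 W
P_out = η·P_in = 0.843 × 42908 = 36171 W
n_s = 120×50/6 = 1000 rpm; n = 1000×(1−0.0462) = 954 rpm
ω = 2π×954/60 = 99.9 rad/s
τ = P_out/ω = 36171/99.9 = 362.1 N·m
In lb·ft: 362.1/1.356 = 267 lb·ft

267 lb·ft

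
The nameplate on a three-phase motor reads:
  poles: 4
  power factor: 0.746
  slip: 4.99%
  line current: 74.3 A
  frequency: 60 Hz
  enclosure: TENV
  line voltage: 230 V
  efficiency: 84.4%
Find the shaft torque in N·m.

104 N·m

P_in = √3·V·I·cosφ = 1.732 × 230 × 74.3 × 0.746 = 22080 W
P_out = η·P_in = 0.844 × 22080 = 18636 W
n_s = 120×60/4 = 1800 rpm; n = 1800×(1−0.0499) = 1710 rpm
ω = 2π×1710/60 = 179.1 rad/s
τ = P_out/ω = 18636/179.1 = 104 N·m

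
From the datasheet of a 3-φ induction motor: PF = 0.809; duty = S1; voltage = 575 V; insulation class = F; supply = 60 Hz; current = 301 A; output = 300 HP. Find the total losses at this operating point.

P_in = √3·V·I·cosφ = 1.732×575×301×0.809 = 242511 W
P_out = 300×746 = 223800 W
Losses = P_in − P_out = 242511 − 223800 = 18711 W

18.7 kW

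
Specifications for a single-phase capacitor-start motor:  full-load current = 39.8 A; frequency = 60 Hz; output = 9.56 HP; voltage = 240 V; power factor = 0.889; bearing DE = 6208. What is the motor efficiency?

84.0 %

P_out = 9.56 × 746 = 7132 W
P_in = V·I·cosφ = 240 × 39.8 × 0.889 = 8492 W
η = P_out / P_in = 7132 / 8492 = 0.840 = 84.0%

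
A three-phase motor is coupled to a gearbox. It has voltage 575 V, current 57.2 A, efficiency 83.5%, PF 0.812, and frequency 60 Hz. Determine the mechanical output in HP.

P_in = √3·V·I·cosφ = 1.732 × 575 × 57.2 × 0.812 = 46256 W
P_out = η·P_in = 0.835 × 46256 = 38624 W
= 38624/746 = 51.8 HP

51.8 HP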